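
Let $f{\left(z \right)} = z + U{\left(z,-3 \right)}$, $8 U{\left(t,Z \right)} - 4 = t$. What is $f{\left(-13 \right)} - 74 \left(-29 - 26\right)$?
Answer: $\frac{32447}{8} \approx 4055.9$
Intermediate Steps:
$U{\left(t,Z \right)} = \frac{1}{2} + \frac{t}{8}$
$f{\left(z \right)} = \frac{1}{2} + \frac{9 z}{8}$ ($f{\left(z \right)} = z + \left(\frac{1}{2} + \frac{z}{8}\right) = \frac{1}{2} + \frac{9 z}{8}$)
$f{\left(-13 \right)} - 74 \left(-29 - 26\right) = \left(\frac{1}{2} + \frac{9}{8} \left(-13\right)\right) - 74 \left(-29 - 26\right) = \left(\frac{1}{2} - \frac{117}{8}\right) - 74 \left(-29 - 26\right) = - \frac{113}{8} - -4070 = - \frac{113}{8} + 4070 = \frac{32447}{8}$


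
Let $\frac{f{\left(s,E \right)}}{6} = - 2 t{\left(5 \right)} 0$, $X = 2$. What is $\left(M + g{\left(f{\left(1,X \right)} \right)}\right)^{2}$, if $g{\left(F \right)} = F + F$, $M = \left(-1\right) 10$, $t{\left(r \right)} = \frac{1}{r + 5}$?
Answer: $100$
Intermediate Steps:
$t{\left(r \right)} = \frac{1}{5 + r}$
$f{\left(s,E \right)} = 0$ ($f{\left(s,E \right)} = 6 - \frac{2}{5 + 5} \cdot 0 = 6 - \frac{2}{10} \cdot 0 = 6 \left(-2\right) \frac{1}{10} \cdot 0 = 6 \left(\left(- \frac{1}{5}\right) 0\right) = 6 \cdot 0 = 0$)
$M = -10$
$g{\left(F \right)} = 2 F$
$\left(M + g{\left(f{\left(1,X \right)} \right)}\right)^{2} = \left(-10 + 2 \cdot 0\right)^{2} = \left(-10 + 0\right)^{2} = \left(-10\right)^{2} = 100$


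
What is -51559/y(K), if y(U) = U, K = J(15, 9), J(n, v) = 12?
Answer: -51559/12 ≈ -4296.6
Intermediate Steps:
K = 12
-51559/y(K) = -51559/12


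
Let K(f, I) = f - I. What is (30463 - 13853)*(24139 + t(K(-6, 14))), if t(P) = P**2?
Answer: 407592790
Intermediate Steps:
(30463 - 13853)*(24139 + t(K(-6, 14))) = (30463 - 13853)*(24139 + (-6 - 1*14)**2) = 16610*(24139 + (-6 - 14)**2) = 16610*(24139 + (-20)**2) = 16610*(24139 + 400) = 16610*24539 = 407592790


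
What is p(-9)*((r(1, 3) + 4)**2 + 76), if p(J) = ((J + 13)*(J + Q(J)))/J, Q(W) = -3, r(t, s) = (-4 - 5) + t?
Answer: 1472/3 ≈ 490.67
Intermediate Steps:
r(t, s) = -9 + t
p(J) = (-3 + J)*(13 + J)/J (p(J) = ((J + 13)*(J - 3))/J = ((13 + J)*(-3 + J))/J = ((-3 + J)*(13 + J))/J = (-3 + J)*(13 + J)/J)
p(-9)*((r(1, 3) + 4)**2 + 76) = (10 - 9 - 39/(-9))*(((-9 + 1) + 4)**2 + 76) = (10 - 9 - 39*(-1/9))*((-8 + 4)**2 + 76) = (10 - 9 + 13/3)*((-4)**2 + 76) = 16*(16 + 76)/3 = (16/3)*92 = 1472/3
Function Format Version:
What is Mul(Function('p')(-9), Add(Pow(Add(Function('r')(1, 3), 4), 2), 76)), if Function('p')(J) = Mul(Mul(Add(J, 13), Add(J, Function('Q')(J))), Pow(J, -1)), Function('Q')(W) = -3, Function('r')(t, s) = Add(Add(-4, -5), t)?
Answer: Rational(1472, 3) ≈ 490.67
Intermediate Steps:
Function('r')(t, s) = Add(-9, t)
Function('p')(J) = Mul(Pow(J, -1), Add(-3, J), Add(13, J)) (Function('p')(J) = Mul(Mul(Add(J, 13), Add(J, -3)), Pow(J, -1)) = Mul(Mul(Add(13, J), Add(-3, J)), Pow(J, -1)) = Mul(Mul(Add(-3, J), Add(13, J)), Pow(J, -1)) = Mul(Pow(J, -1), Add(-3, J), Add(13, J)))
Mul(Function('p')(-9), Add(Pow(Add(Function('r')(1, 3), 4), 2), 76)) = Mul(Add(10, -9, Mul(-39, Pow(-9, -1))), Add(Pow(Add(Add(-9, 1), 4), 2), 76)) = Mul(Add(10, -9, Mul(-39, Rational(-1, 9))), Add(Pow(Add(-8, 4), 2), 76)) = Mul(Add(10, -9, Rational(13, 3)), Add(Pow(-4, 2), 76)) = Mul(Rational(16, 3), Add(16, 76)) = Mul(Rational(16, 3), 92) = Rational(1472, 3)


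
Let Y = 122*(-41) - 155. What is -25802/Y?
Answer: 25802/5157 ≈ 5.0033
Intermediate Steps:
Y = -5157 (Y = -5002 - 155 = -5157)
-25802/Y = -25802/(-5157) = -25802*(-1/5157) = 25802/5157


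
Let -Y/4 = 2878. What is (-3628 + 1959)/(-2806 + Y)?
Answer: 1669/14318 ≈ 0.11657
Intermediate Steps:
Y = -11512 (Y = -4*2878 = -11512)
(-3628 + 1959)/(-2806 + Y) = (-3628 + 1959)/(-2806 - 11512) = -1669/(-14318) = -1669*(-1/14318) = 1669/14318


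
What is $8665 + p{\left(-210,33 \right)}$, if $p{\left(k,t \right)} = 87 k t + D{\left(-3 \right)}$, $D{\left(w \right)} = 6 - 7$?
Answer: $-594246$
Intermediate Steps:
$D{\left(w \right)} = -1$ ($D{\left(w \right)} = 6 - 7 = -1$)
$p{\left(k,t \right)} = -1 + 87 k t$ ($p{\left(k,t \right)} = 87 k t - 1 = -1 + 87 k t$)
$8665 + p{\left(-210,33 \right)} = 8665 + \left(-1 + 87 \left(-210\right) 33\right) = 8665 - 602911 = -594246$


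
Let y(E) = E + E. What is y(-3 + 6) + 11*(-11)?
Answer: -115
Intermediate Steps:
y(E) = 2*E
y(-3 + 6) + 11*(-11) = 2*(-3 + 6) + 11*(-11) = 2*3 - 121 = 6 - 121 = -115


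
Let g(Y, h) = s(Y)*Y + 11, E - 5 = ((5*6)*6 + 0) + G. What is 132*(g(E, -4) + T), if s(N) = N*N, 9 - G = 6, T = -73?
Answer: 877088520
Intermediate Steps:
G = 3 (G = 9 - 1*6 = 9 - 6 = 3)
E = 188 (E = 5 + (((5*6)*6 + 0) + 3) = 5 + ((30*6 + 0) + 3) = 5 + ((180 + 0) + 3) = 5 + (180 + 3) = 5 + 183 = 188)
s(N) = N²
g(Y, h) = 11 + Y³ (g(Y, h) = Y²*Y + 11 = Y³ + 11 = 11 + Y³)
132*(g(E, -4) + T) = 132*((11 + 188³) - 73) = 132*((11 + 6644672) - 73) = 132*(6644683 - 73) = 132*6644610 = 877088520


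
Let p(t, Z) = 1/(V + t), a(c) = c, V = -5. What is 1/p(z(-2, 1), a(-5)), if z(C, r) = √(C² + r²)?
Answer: -5 + √5 ≈ -2.7639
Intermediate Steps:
p(t, Z) = 1/(-5 + t)
1/p(z(-2, 1), a(-5)) = 1/(1/(-5 + √((-2)² + 1²))) = 1/(1/(-5 + √(4 + 1))) = 1/(1/(-5 + √5)) = -5 + √5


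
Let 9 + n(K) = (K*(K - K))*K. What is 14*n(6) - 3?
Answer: -129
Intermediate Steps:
n(K) = -9 (n(K) = -9 + (K*(K - K))*K = -9 + (K*0)*K = -9 + 0*K = -9 + 0 = -9)
14*n(6) - 3 = 14*(-9) - 3 = -126 - 3 = -129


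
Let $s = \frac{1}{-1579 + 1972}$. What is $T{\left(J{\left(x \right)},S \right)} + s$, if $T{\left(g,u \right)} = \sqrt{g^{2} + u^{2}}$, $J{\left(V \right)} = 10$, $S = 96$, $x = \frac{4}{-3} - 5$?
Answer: $\frac{1}{393} + 2 \sqrt{2329} \approx 96.522$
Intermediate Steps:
$x = - \frac{19}{3}$ ($x = 4 \left(- \frac{1}{3}\right) - 5 = - \frac{4}{3} - 5 = - \frac{19}{3} \approx -6.3333$)
$s = \frac{1}{393} \approx 0.0025445$
$T{\left(J{\left(x \right)},S \right)} + s = \sqrt{10^{2} + 96^{2}} + \frac{1}{393} = \sqrt{100 + 9216} + \frac{1}{393} = \sqrt{9316} + \frac{1}{393} = 2 \sqrt{2329} + \frac{1}{393} = \frac{1}{393} + 2 \sqrt{2329}$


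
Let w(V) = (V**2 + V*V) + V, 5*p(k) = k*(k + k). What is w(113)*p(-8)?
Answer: 3283328/5 ≈ 6.5667e+5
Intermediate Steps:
p(k) = 2*k**2/5 (p(k) = (k*(k + k))/5 = (k*(2*k))/5 = (2*k**2)/5 = 2*k**2/5)
w(V) = V + 2*V**2 (w(V) = (V**2 + V**2) + V = 2*V**2 + V = V + 2*V**2)
w(113)*p(-8) = (113*(1 + 2*113))*((2/5)*(-8)**2) = (113*(1 + 226))*((2/5)*64) = (113*227)*(128/5) = 25651*(128/5) = 3283328/5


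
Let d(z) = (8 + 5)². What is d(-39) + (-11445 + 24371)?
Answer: 13095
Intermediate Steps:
d(z) = 169 (d(z) = 13² = 169)
d(-39) + (-11445 + 24371) = 169 + (-11445 + 24371) = 169 + 12926 = 13095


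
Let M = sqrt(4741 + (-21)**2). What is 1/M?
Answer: sqrt(5182)/5182 ≈ 0.013892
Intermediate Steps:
M = sqrt(5182) (M = sqrt(4741 + 441) = sqrt(5182) ≈ 71.986)
1/M = 1/(sqrt(5182)) = sqrt(5182)/5182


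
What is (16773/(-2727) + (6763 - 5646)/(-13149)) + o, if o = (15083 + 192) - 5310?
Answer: 13225727017/1328049 ≈ 9958.8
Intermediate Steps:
o = 9965 (o = 15275 - 5310 = 9965)
(16773/(-2727) + (6763 - 5646)/(-13149)) + o = (16773/(-2727) + (6763 - 5646)/(-13149)) + 9965 = (16773*(-1/2727) + 1117*(-1/13149)) + 9965 = (-5591/909 - 1117/13149) + 9965 = -8281268/1328049 + 9965 = 13225727017/1328049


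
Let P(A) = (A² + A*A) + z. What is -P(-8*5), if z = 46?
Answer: -3246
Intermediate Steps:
P(A) = 46 + 2*A² (P(A) = (A² + A*A) + 46 = (A² + A²) + 46 = 2*A² + 46 = 46 + 2*A²)
-P(-8*5) = -(46 + 2*(-8*5)²) = -(46 + 2*(-40)²) = -(46 + 2*1600) = -(46 + 3200) = -1*3246 = -3246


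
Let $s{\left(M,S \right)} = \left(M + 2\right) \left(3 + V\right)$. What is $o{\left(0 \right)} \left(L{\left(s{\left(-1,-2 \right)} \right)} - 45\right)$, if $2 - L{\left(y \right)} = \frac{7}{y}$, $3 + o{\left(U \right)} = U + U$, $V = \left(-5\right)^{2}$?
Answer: $\frac{519}{4} \approx 129.75$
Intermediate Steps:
$V = 25$
$s{\left(M,S \right)} = 56 + 28 M$ ($s{\left(M,S \right)} = \left(M + 2\right) \left(3 + 25\right) = \left(2 + M\right) 28 = 56 + 28 M$)
$o{\left(U \right)} = -3 + 2 U$ ($o{\left(U \right)} = -3 + \left(U + U\right) = -3 + 2 U$)
$L{\left(y \right)} = 2 - \frac{7}{y}$
$o{\left(0 \right)} \left(L{\left(s{\left(-1,-2 \right)} \right)} - 45\right) = \left(-3 + 2 \cdot 0\right) \left(\left(2 - \frac{7}{56 + 28 \left(-1\right)}\right) - 45\right) = \left(-3 + 0\right) \left(\left(2 - \frac{7}{56 - 28}\right) - 45\right) = - 3 \left(\left(2 - \frac{7}{28}\right) - 45\right) = - 3 \left(\left(2 - \frac{1}{4}\right) - 45\right) = - 3 \left(\frac{7}{4} - 45\right) = \left(-3\right) \left(- \frac{173}{4}\right) = \frac{519}{4}$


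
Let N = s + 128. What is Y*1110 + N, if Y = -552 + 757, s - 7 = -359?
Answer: 227326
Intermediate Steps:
s = -352 (s = 7 - 359 = -352)
Y = 205
N = -224 (N = -352 + 128 = -224)
Y*1110 + N = 205*1110 - 224 = 227550 - 224 = 227326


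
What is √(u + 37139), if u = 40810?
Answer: 3*√8661 ≈ 279.19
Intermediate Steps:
√(u + 37139) = √(40810 + 37139) = √77949 = 3*√8661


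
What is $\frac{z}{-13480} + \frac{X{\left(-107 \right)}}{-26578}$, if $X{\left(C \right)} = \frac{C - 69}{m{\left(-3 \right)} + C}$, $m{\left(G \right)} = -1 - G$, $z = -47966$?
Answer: $\frac{6692793203}{1880925060} \approx 3.5582$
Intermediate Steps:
$X{\left(C \right)} = \frac{-69 + C}{2 + C}$ ($X{\left(C \right)} = \frac{C - 69}{\left(-1 - -3\right) + C} = \frac{-69 + C}{\left(-1 + 3\right) + C} = \frac{-69 + C}{2 + C}$)
$\frac{z}{-13480} + \frac{X{\left(-107 \right)}}{-26578} = - \frac{47966}{-13480} + \frac{\frac{1}{2 - 107} \left(-69 - 107\right)}{-26578} = \left(-47966\right) \left(- \frac{1}{13480}\right) + \frac{1}{-105} \left(-176\right) \left(- \frac{1}{26578}\right) = \frac{23983}{6740} + \left(- \frac{1}{105}\right) \left(-176\right) \left(- \frac{1}{26578}\right) = \frac{23983}{6740} + \frac{176}{105} \left(- \frac{1}{26578}\right) = \frac{23983}{6740} - \frac{88}{1395345} = \frac{6692793203}{1880925060}$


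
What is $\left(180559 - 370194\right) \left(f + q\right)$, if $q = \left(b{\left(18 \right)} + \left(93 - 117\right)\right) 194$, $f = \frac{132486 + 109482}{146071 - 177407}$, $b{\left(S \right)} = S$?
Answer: $\frac{870355243590}{3917} \approx 2.222 \cdot 10^{8}$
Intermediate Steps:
$f = - \frac{30246}{3917}$ ($f = \frac{241968}{-31336} = 241968 \left(- \frac{1}{31336}\right) = - \frac{30246}{3917} \approx -7.7217$)
$q = -1164$ ($q = \left(18 + \left(93 - 117\right)\right) 194 = \left(18 - 24\right) 194 = \left(-6\right) 194 = -1164$)
$\left(180559 - 370194\right) \left(f + q\right) = \left(180559 - 370194\right) \left(- \frac{30246}{3917} - 1164\right) = \left(-189635\right) \left(- \frac{4589634}{3917}\right) = \frac{870355243590}{3917}$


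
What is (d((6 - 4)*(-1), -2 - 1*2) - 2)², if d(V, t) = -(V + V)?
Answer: 4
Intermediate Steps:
d(V, t) = -2*V
(d((6 - 4)*(-1), -2 - 1*2) - 2)² = (-2*(6 - 4)*(-1) - 2)² = (-4*(-1) - 2)² = (-2*(-2) - 2)² = (4 - 2)² = 2² = 4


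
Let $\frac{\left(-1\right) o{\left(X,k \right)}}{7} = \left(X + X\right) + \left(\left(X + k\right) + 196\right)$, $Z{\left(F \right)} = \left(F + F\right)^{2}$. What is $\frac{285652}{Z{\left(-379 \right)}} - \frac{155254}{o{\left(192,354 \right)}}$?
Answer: $\frac{11431858540}{566089181} \approx 20.194$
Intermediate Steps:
$Z{\left(F \right)} = 4 F^{2}$ ($Z{\left(F \right)} = \left(2 F\right)^{2} = 4 F^{2}$)
$o{\left(X,k \right)} = -1372 - 21 X - 7 k$ ($o{\left(X,k \right)} = - 7 \left(\left(X + X\right) + \left(\left(X + k\right) + 196\right)\right) = - 7 \left(2 X + \left(196 + X + k\right)\right) = - 7 \left(196 + k + 3 X\right) = -1372 - 21 X - 7 k$)
$\frac{285652}{Z{\left(-379 \right)}} - \frac{155254}{o{\left(192,354 \right)}} = \frac{285652}{4 \left(-379\right)^{2}} - \frac{155254}{-1372 - 4032 - 2478} = \frac{285652}{4 \cdot 143641} - \frac{155254}{-1372 - 4032 - 2478} = \frac{285652}{574564} - \frac{155254}{-7882} = 285652 \cdot \frac{1}{574564} - - \frac{77627}{3941} = \frac{71413}{143641} + \frac{77627}{3941} = \frac{11431858540}{566089181}$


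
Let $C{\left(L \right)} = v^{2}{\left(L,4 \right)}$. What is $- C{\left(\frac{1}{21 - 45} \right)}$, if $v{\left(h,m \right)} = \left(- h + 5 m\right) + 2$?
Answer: $- \frac{279841}{576} \approx -485.83$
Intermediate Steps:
$v{\left(h,m \right)} = 2 - h + 5 m$
$C{\left(L \right)} = \left(22 - L\right)^{2}$ ($C{\left(L \right)} = \left(2 - L + 5 \cdot 4\right)^{2} = \left(2 - L + 20\right)^{2} = \left(22 - L\right)^{2}$)
$- C{\left(\frac{1}{21 - 45} \right)} = - \left(-22 + \frac{1}{21 - 45}\right)^{2} = - \left(-22 + \frac{1}{-24}\right)^{2} = - \left(-22 - \frac{1}{24}\right)^{2} = - \left(- \frac{529}{24}\right)^{2} = \left(-1\right) \frac{279841}{576} = - \frac{279841}{576}$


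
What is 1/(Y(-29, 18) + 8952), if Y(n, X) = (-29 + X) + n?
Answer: 1/8912 ≈ 0.00011221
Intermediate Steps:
Y(n, X) = -29 + X + n
1/(Y(-29, 18) + 8952) = 1/((-29 + 18 - 29) + 8952) = 1/(-40 + 8952) = 1/8912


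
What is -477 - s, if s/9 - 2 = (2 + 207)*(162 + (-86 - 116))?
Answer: 74745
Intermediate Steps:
s = -75222 (s = 18 + 9*((2 + 207)*(162 + (-86 - 116))) = 18 + 9*(209*(162 - 202)) = 18 + 9*(209*(-40)) = 18 + 9*(-8360) = 18 - 75240 = -75222)
-477 - s = -477 - 1*(-75222) = -477 + 75222 = 74745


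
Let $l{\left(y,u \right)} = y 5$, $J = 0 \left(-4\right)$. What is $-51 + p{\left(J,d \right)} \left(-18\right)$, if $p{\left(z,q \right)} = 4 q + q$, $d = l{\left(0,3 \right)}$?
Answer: $-51$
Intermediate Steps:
$J = 0$
$l{\left(y,u \right)} = 5 y$
$d = 0$ ($d = 5 \cdot 0 = 0$)
$p{\left(z,q \right)} = 5 q$
$-51 + p{\left(J,d \right)} \left(-18\right) = -51 + 5 \cdot 0 \left(-18\right) = -51 + 0 \left(-18\right) = -51 + 0 = -51$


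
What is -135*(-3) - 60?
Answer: 345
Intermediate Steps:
-135*(-3) - 60 = 405 - 60 = 345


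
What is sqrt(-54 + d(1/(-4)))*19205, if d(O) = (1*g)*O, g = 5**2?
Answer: 19205*I*sqrt(241)/2 ≈ 1.4907e+5*I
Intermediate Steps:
g = 25
d(O) = 25*O (d(O) = (1*25)*O = 25*O)
sqrt(-54 + d(1/(-4)))*19205 = sqrt(-54 + 25*(1/(-4)))*19205 = sqrt(-54 + 25*(1*(-1/4)))*19205 = sqrt(-54 + 25*(-1/4))*19205 = sqrt(-54 - 25/4)*19205 = sqrt(-241/4)*19205 = (I*sqrt(241)/2)*19205 = 19205*I*sqrt(241)/2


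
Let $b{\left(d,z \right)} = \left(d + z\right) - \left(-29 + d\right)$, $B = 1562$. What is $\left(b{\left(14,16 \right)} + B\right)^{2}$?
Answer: $2582449$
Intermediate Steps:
$b{\left(d,z \right)} = 29 + z$
$\left(b{\left(14,16 \right)} + B\right)^{2} = \left(\left(29 + 16\right) + 1562\right)^{2} = \left(45 + 1562\right)^{2} = 1607^{2} = 2582449$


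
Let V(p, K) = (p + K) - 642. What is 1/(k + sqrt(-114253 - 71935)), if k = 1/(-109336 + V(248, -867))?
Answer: -110597/2277395090998893 - 24463392818*I*sqrt(46547)/2277395090998893 ≈ -4.8563e-11 - 0.0023175*I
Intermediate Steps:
V(p, K) = -642 + K + p (V(p, K) = (K + p) - 642 = -642 + K + p)
k = -1/110597 (k = 1/(-109336 + (-642 - 867 + 248)) = 1/(-109336 - 1261) = 1/(-110597) = -1/110597 ≈ -9.0418e-6)
1/(k + sqrt(-114253 - 71935)) = 1/(-1/110597 + sqrt(-114253 - 71935)) = 1/(-1/110597 + sqrt(-186188)) = 1/(-1/110597 + 2*I*sqrt(46547))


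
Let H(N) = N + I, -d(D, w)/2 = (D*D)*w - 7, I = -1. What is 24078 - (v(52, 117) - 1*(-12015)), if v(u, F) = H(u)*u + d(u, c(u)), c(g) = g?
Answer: 290613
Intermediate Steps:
d(D, w) = 14 - 2*w*D² (d(D, w) = -2*((D*D)*w - 7) = -2*(D²*w - 7) = -2*(w*D² - 7) = -2*(-7 + w*D²) = 14 - 2*w*D²)
H(N) = -1 + N (H(N) = N - 1 = -1 + N)
v(u, F) = 14 - 2*u³ + u*(-1 + u) (v(u, F) = (-1 + u)*u + (14 - 2*u*u²) = u*(-1 + u) + (14 - 2*u³) = 14 - 2*u³ + u*(-1 + u))
24078 - (v(52, 117) - 1*(-12015)) = 24078 - ((14 - 2*52³ + 52*(-1 + 52)) - 1*(-12015)) = 24078 - ((14 - 2*140608 + 52*51) + 12015) = 24078 - ((14 - 281216 + 2652) + 12015) = 24078 - (-278550 + 12015) = 24078 - 1*(-266535) = 24078 + 266535 = 290613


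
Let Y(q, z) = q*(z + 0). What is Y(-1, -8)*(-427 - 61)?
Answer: -3904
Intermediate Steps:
Y(q, z) = q*z
Y(-1, -8)*(-427 - 61) = (-1*(-8))*(-427 - 61) = 8*(-488) = -3904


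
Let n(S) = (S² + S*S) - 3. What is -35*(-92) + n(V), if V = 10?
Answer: 3417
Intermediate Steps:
n(S) = -3 + 2*S² (n(S) = (S² + S²) - 3 = 2*S² - 3 = -3 + 2*S²)
-35*(-92) + n(V) = -35*(-92) + (-3 + 2*10²) = 3220 + (-3 + 2*100) = 3220 + (-3 + 200) = 3220 + 197 = 3417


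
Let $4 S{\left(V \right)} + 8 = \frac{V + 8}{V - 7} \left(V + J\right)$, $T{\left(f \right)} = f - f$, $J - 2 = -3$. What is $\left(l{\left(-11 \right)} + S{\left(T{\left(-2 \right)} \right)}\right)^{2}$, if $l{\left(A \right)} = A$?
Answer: $\frac{7921}{49} \approx 161.65$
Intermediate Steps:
$J = -1$ ($J = 2 - 3 = -1$)
$T{\left(f \right)} = 0$
$S{\left(V \right)} = -2 + \frac{\left(-1 + V\right) \left(8 + V\right)}{4 \left(-7 + V\right)}$ ($S{\left(V \right)} = -2 + \frac{\frac{V + 8}{V - 7} \left(V - 1\right)}{4} = -2 + \frac{\frac{8 + V}{-7 + V} \left(-1 + V\right)}{4} = -2 + \frac{\frac{1}{-7 + V} \left(-1 + V\right) \left(8 + V\right)}{4} = -2 + \frac{\left(-1 + V\right) \left(8 + V\right)}{4 \left(-7 + V\right)}$)
$\left(l{\left(-11 \right)} + S{\left(T{\left(-2 \right)} \right)}\right)^{2} = \left(-11 + \frac{48 + 0^{2} - 0}{4 \left(-7 + 0\right)}\right)^{2} = \left(-11 + \frac{48 + 0 + 0}{4 \left(-7\right)}\right)^{2} = \left(-11 + \frac{1}{4} \left(- \frac{1}{7}\right) 48\right)^{2} = \left(-11 - \frac{12}{7}\right)^{2} = \left(- \frac{89}{7}\right)^{2} = \frac{7921}{49}$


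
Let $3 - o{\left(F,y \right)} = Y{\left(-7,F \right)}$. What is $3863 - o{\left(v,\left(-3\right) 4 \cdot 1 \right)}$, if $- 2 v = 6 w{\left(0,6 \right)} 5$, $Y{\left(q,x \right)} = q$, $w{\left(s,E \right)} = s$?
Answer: $3853$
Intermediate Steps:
$v = 0$ ($v = - \frac{6 \cdot 0 \cdot 5}{2} = - \frac{0 \cdot 5}{2} = \left(- \frac{1}{2}\right) 0 = 0$)
$o{\left(F,y \right)} = 10$ ($o{\left(F,y \right)} = 3 - -7 = 3 + 7 = 10$)
$3863 - o{\left(v,\left(-3\right) 4 \cdot 1 \right)} = 3863 - 10 = 3853$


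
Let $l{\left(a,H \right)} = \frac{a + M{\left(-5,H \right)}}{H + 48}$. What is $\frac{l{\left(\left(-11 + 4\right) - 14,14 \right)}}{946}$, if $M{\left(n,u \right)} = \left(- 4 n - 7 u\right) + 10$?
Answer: $- \frac{89}{58652} \approx -0.0015174$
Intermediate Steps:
$M{\left(n,u \right)} = 10 - 7 u - 4 n$ ($M{\left(n,u \right)} = \left(- 7 u - 4 n\right) + 10 = 10 - 7 u - 4 n$)
$l{\left(a,H \right)} = \frac{30 + a - 7 H}{48 + H}$ ($l{\left(a,H \right)} = \frac{a - \left(-30 + 7 H\right)}{H + 48} = \frac{a + \left(10 - 7 H + 20\right)}{48 + H} = \frac{a - \left(-30 + 7 H\right)}{48 + H} = \frac{30 + a - 7 H}{48 + H}$)
$\frac{l{\left(\left(-11 + 4\right) - 14,14 \right)}}{946} = \frac{\frac{1}{48 + 14} \left(30 + \left(\left(-11 + 4\right) - 14\right) - 98\right)}{946} = \frac{30 - 21 - 98}{62} \cdot \frac{1}{946} = \frac{1}{62} \left(-89\right) \frac{1}{946} = \left(- \frac{89}{62}\right) \frac{1}{946} = - \frac{89}{58652}$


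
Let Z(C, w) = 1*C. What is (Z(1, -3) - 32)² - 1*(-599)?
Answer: 1560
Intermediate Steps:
Z(C, w) = C
(Z(1, -3) - 32)² - 1*(-599) = (1 - 32)² - 1*(-599) = (-31)² + 599 = 961 + 599 = 1560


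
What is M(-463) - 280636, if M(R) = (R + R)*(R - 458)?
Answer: 572210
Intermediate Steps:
M(R) = 2*R*(-458 + R) (M(R) = (2*R)*(-458 + R) = 2*R*(-458 + R))
M(-463) - 280636 = 2*(-463)*(-458 - 463) - 280636 = 2*(-463)*(-921) - 280636 = 852846 - 280636 = 572210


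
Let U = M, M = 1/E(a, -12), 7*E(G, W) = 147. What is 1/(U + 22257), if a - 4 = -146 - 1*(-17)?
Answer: 21/467398 ≈ 4.4930e-5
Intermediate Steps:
a = -125 (a = 4 + (-146 - 1*(-17)) = 4 + (-146 + 17) = 4 - 129 = -125)
E(G, W) = 21 (E(G, W) = (⅐)*147 = 21)
M = 1/21 ≈ 0.047619
U = 1/21 ≈ 0.047619
1/(U + 22257) = 1/(1/21 + 22257) = 1/(467398/21) = 21/467398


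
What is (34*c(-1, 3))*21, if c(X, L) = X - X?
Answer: 0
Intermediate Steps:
c(X, L) = 0
(34*c(-1, 3))*21 = (34*0)*21 = 0*21 = 0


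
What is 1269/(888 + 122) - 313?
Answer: -314861/1010 ≈ -311.74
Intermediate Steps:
1269/(888 + 122) - 313 = 1269/1010 - 313 = -314861/1010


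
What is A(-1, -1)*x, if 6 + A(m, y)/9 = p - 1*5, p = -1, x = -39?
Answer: 4212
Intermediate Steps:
A(m, y) = -108 (A(m, y) = -54 + 9*(-1 - 1*5) = -54 + 9*(-1 - 5) = -54 + 9*(-6) = -54 - 54 = -108)
A(-1, -1)*x = -108*(-39) = 4212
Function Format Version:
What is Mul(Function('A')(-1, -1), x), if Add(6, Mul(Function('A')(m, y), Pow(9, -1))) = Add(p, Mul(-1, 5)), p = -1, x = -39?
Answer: 4212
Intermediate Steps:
Function('A')(m, y) = -108 (Function('A')(m, y) = Add(-54, Mul(9, Add(-1, Mul(-1, 5)))) = Add(-54, Mul(9, Add(-1, -5))) = Add(-54, Mul(9, -6)) = Add(-54, -54) = -108)
Mul(Function('A')(-1, -1), x) = Mul(-108, -39) = 4212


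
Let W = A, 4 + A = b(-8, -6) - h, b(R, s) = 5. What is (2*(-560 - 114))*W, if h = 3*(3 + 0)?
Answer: 10784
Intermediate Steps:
h = 9 (h = 3*3 = 9)
A = -8 (A = -4 + (5 - 1*9) = -4 + (5 - 9) = -4 - 4 = -8)
W = -8
(2*(-560 - 114))*W = (2*(-560 - 114))*(-8) = (2*(-674))*(-8) = -1348*(-8) = 10784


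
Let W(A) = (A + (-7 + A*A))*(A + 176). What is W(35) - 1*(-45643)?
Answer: 310026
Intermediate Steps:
W(A) = (176 + A)*(-7 + A + A**2) (W(A) = (A + (-7 + A**2))*(176 + A) = (-7 + A + A**2)*(176 + A) = (176 + A)*(-7 + A + A**2))
W(35) - 1*(-45643) = (-1232 + 35**3 + 169*35 + 177*35**2) - 1*(-45643) = (-1232 + 42875 + 5915 + 177*1225) + 45643 = (-1232 + 42875 + 5915 + 216825) + 45643 = 264383 + 45643 = 310026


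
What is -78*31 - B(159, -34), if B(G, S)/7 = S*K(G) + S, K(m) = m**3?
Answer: 956681422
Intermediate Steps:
B(G, S) = 7*S + 7*S*G**3 (B(G, S) = 7*(S*G**3 + S) = 7*(S + S*G**3) = 7*S + 7*S*G**3)
-78*31 - B(159, -34) = -78*31 - 7*(-34)*(1 + 159**3) = -2418 - 7*(-34)*(1 + 4019679) = -2418 - 7*(-34)*4019680 = -2418 - 1*(-956683840) = -2418 + 956683840 = 956681422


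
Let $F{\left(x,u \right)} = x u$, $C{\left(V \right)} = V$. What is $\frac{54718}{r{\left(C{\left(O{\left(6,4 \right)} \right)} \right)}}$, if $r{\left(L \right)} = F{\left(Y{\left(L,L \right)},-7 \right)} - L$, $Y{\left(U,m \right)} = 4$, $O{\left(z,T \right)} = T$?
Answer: $- \frac{27359}{16} \approx -1709.9$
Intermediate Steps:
$F{\left(x,u \right)} = u x$
$r{\left(L \right)} = -28 - L$ ($r{\left(L \right)} = \left(-7\right) 4 - L = -28 - L$)
$\frac{54718}{r{\left(C{\left(O{\left(6,4 \right)} \right)} \right)}} = \frac{54718}{-28 - 4} = \frac{54718}{-32} = 54718 \left(- \frac{1}{32}\right) = - \frac{27359}{16}$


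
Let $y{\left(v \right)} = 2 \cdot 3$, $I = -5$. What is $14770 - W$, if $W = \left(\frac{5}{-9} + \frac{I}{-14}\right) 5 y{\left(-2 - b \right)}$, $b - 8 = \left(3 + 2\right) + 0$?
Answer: $\frac{310295}{21} \approx 14776.0$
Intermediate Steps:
$b = 13$ ($b = 8 + \left(\left(3 + 2\right) + 0\right) = 8 + \left(5 + 0\right) = 8 + 5 = 13$)
$y{\left(v \right)} = 6$
$W = - \frac{125}{21}$ ($W = \left(\frac{5}{-9} - \frac{5}{-14}\right) 5 \cdot 6 = \left(5 \left(- \frac{1}{9}\right) - - \frac{5}{14}\right) 5 \cdot 6 = \left(- \frac{5}{9} + \frac{5}{14}\right) 5 \cdot 6 = \left(- \frac{25}{126}\right) 5 \cdot 6 = \left(- \frac{125}{126}\right) 6 = - \frac{125}{21} \approx -5.9524$)
$14770 - W = 14770 - - \frac{125}{21} = 14770 + \frac{125}{21} = \frac{310295}{21}$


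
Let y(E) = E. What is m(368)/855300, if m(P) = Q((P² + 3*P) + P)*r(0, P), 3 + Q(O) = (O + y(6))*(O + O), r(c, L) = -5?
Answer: -12494224127/57020 ≈ -2.1912e+5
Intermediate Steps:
Q(O) = -3 + 2*O*(6 + O) (Q(O) = -3 + (O + 6)*(O + O) = -3 + (6 + O)*(2*O) = -3 + 2*O*(6 + O))
m(P) = 15 - 240*P - 60*P² - 10*(P² + 4*P)² (m(P) = (-3 + 2*((P² + 3*P) + P)² + 12*((P² + 3*P) + P))*(-5) = (-3 + 2*(P² + 4*P)² + 12*(P² + 4*P))*(-5) = (-3 + 2*(P² + 4*P)² + (12*P² + 48*P))*(-5) = (-3 + 2*(P² + 4*P)² + 12*P² + 48*P)*(-5) = 15 - 240*P - 60*P² - 10*(P² + 4*P)²)
m(368)/855300 = (15 - 60*368*(4 + 368) - 10*368²*(4 + 368)²)/855300 = (15 - 60*368*372 - 10*135424*372²)*(1/855300) = (15 - 8213760 - 10*135424*138384)*(1/855300) = (15 - 8213760 - 187405148160)*(1/855300) = -187413361905*1/855300 = -12494224127/57020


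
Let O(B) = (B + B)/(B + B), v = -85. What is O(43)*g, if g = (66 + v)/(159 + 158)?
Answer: -19/317 ≈ -0.059937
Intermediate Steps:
g = -19/317 (g = (66 - 85)/(159 + 158) = -19/317 ≈ -0.059937)
O(B) = 1 (O(B) = (2*B)/((2*B)) = (2*B)*(1/(2*B)) = 1)
O(43)*g = 1*(-19/317) = -19/317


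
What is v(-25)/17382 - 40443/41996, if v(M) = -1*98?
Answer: -353547917/364987236 ≈ -0.96866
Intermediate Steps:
v(M) = -98
v(-25)/17382 - 40443/41996 = -98/17382 - 40443/41996 = -98*1/17382 - 40443*1/41996 = -49/8691 - 40443/41996 = -353547917/364987236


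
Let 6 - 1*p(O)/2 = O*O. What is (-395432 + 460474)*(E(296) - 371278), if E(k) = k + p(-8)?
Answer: -24136956116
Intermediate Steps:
p(O) = 12 - 2*O**2 (p(O) = 12 - 2*O*O = 12 - 2*O**2)
E(k) = -116 + k (E(k) = k + (12 - 2*(-8)**2) = k + (12 - 2*64) = k + (12 - 128) = k - 116 = -116 + k)
(-395432 + 460474)*(E(296) - 371278) = (-395432 + 460474)*((-116 + 296) - 371278) = 65042*(180 - 371278) = 65042*(-371098) = -24136956116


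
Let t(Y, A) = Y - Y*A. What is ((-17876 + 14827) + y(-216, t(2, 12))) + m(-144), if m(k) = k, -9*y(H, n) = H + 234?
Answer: -3195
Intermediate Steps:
t(Y, A) = Y - A*Y
y(H, n) = -26 - H/9 (y(H, n) = -(H + 234)/9 = -(234 + H)/9 = -26 - H/9)
((-17876 + 14827) + y(-216, t(2, 12))) + m(-144) = ((-17876 + 14827) + (-26 - 1/9*(-216))) - 144 = (-3049 + (-26 + 24)) - 144 = (-3049 - 2) - 144 = -3051 - 144 = -3195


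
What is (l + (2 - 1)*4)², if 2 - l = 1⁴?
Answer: 25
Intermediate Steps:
l = 1 (l = 2 - 1*1⁴ = 2 - 1*1 = 2 - 1 = 1)
(l + (2 - 1)*4)² = (1 + (2 - 1)*4)² = (1 + 1*4)² = (1 + 4)² = 5² = 25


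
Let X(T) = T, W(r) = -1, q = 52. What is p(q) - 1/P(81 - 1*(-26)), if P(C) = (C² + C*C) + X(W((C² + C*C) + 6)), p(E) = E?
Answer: 1190643/22897 ≈ 52.000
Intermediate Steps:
P(C) = -1 + 2*C² (P(C) = (C² + C*C) - 1 = (C² + C²) - 1 = 2*C² - 1 = -1 + 2*C²)
p(q) - 1/P(81 - 1*(-26)) = 52 - 1/(-1 + 2*(81 - 1*(-26))²) = 52 - 1/(-1 + 2*(81 + 26)²) = 52 - 1/(-1 + 2*107²) = 52 - 1/(-1 + 2*11449) = 52 - 1/(-1 + 22898) = 52 - 1/22897 = 1190643/22897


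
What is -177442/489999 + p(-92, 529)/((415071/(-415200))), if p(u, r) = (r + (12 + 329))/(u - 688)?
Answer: 221391845626/293777430453 ≈ 0.75360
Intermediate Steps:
p(u, r) = (341 + r)/(-688 + u) (p(u, r) = (r + 341)/(-688 + u) = (341 + r)/(-688 + u))
-177442/489999 + p(-92, 529)/((415071/(-415200))) = -177442/489999 + ((341 + 529)/(-688 - 92))/((415071/(-415200))) = -177442*1/489999 + (870/(-780))/((415071*(-1/415200))) = -177442/489999 + (-1/780*870)/(-138357/138400) = -177442/489999 - 29/26*(-138400/138357) = -177442/489999 + 2006800/1798641 = 221391845626/293777430453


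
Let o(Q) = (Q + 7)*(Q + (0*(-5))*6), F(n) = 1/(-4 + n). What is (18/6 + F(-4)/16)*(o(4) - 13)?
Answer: 11873/128 ≈ 92.758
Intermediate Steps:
o(Q) = Q*(7 + Q) (o(Q) = (7 + Q)*(Q + 0*6) = (7 + Q)*(Q + 0) = (7 + Q)*Q = Q*(7 + Q))
(18/6 + F(-4)/16)*(o(4) - 13) = (18/6 + 1/(-4 - 4*16))*(4*(7 + 4) - 13) = (18*(⅙) + (1/16)/(-8))*(4*11 - 13) = (3 - ⅛*1/16)*(44 - 13) = (3 - 1/128)*31 = (383/128)*31 = 11873/128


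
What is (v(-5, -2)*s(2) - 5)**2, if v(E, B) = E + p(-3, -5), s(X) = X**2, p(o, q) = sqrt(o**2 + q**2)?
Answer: 1169 - 200*sqrt(34) ≈ 2.8096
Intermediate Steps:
v(E, B) = E + sqrt(34) (v(E, B) = E + sqrt((-3)**2 + (-5)**2) = E + sqrt(9 + 25) = E + sqrt(34))
(v(-5, -2)*s(2) - 5)**2 = ((-5 + sqrt(34))*2**2 - 5)**2 = ((-5 + sqrt(34))*4 - 5)**2 = ((-20 + 4*sqrt(34)) - 5)**2 = (-25 + 4*sqrt(34))**2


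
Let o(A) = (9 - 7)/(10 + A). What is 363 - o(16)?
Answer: 4718/13 ≈ 362.92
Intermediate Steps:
o(A) = 2/(10 + A)
363 - o(16) = 363 - 2/(10 + 16) = 363 - 2/26 = 363 - 1*1/13 = 363 - 1/13 = 4718/13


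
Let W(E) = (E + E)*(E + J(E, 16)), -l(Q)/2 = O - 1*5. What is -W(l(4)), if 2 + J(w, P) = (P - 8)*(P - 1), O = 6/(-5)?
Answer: -80848/25 ≈ -3233.9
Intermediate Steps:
O = -6/5 (O = 6*(-1/5) = -6/5 ≈ -1.2000)
J(w, P) = -2 + (-1 + P)*(-8 + P) (J(w, P) = -2 + (P - 8)*(P - 1) = -2 + (-8 + P)*(-1 + P) = -2 + (-1 + P)*(-8 + P))
l(Q) = 62/5 (l(Q) = -2*(-6/5 - 1*5) = -2*(-6/5 - 5) = -2*(-31/5) = 62/5)
W(E) = 2*E*(118 + E) (W(E) = (E + E)*(E + (6 + 16**2 - 9*16)) = (2*E)*(E + (6 + 256 - 144)) = (2*E)*(E + 118) = (2*E)*(118 + E) = 2*E*(118 + E))
-W(l(4)) = -2*62*(118 + 62/5)/5 = -2*62*652/(5*5) = -1*80848/25 = -80848/25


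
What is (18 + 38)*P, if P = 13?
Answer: 728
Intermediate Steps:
(18 + 38)*P = (18 + 38)*13 = 56*13 = 728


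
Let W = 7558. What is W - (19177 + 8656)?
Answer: -20275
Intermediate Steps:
W - (19177 + 8656) = 7558 - (19177 + 8656) = 7558 - 1*27833 = 7558 - 27833 = -20275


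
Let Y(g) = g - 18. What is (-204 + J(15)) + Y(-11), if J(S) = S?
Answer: -218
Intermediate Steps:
Y(g) = -18 + g
(-204 + J(15)) + Y(-11) = (-204 + 15) + (-18 - 11) = -189 - 29 = -218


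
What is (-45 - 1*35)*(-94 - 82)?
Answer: 14080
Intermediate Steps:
(-45 - 1*35)*(-94 - 82) = (-45 - 35)*(-176) = -80*(-176) = 14080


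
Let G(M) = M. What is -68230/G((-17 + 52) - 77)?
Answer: 34115/21 ≈ 1624.5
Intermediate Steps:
-68230/G((-17 + 52) - 77) = -68230/((-17 + 52) - 77) = -68230/(35 - 77) = -68230/(-42) = -68230*(-1/42) = 34115/21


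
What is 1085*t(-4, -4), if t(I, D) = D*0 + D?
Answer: -4340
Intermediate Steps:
t(I, D) = D (t(I, D) = 0 + D = D)
1085*t(-4, -4) = 1085*(-4) = -4340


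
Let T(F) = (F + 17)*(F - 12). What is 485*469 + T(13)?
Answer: 227495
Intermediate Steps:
T(F) = (-12 + F)*(17 + F) (T(F) = (17 + F)*(-12 + F) = (-12 + F)*(17 + F))
485*469 + T(13) = 485*469 + (-204 + 13² + 5*13) = 227465 + (-204 + 169 + 65) = 227465 + 30 = 227495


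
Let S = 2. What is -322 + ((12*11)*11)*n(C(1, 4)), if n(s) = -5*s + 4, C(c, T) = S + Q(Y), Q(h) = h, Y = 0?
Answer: -9034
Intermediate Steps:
C(c, T) = 2 (C(c, T) = 2 + 0 = 2)
n(s) = 4 - 5*s
-322 + ((12*11)*11)*n(C(1, 4)) = -322 + ((12*11)*11)*(4 - 5*2) = -322 + (132*11)*(4 - 10) = -322 + 1452*(-6) = -322 - 8712 = -9034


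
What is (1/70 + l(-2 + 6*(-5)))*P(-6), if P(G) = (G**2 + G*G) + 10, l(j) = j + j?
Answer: -183639/35 ≈ -5246.8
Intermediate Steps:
l(j) = 2*j
P(G) = 10 + 2*G**2 (P(G) = (G**2 + G**2) + 10 = 2*G**2 + 10 = 10 + 2*G**2)
(1/70 + l(-2 + 6*(-5)))*P(-6) = (1/70 + 2*(-2 + 6*(-5)))*(10 + 2*(-6)**2) = (1/70 + 2*(-2 - 30))*(10 + 2*36) = (1/70 + 2*(-32))*(10 + 72) = (1/70 - 64)*82 = -4479/70*82 = -183639/35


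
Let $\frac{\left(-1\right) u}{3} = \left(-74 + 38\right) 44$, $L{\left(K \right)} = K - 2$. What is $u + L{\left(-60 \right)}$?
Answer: $4690$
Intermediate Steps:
$L{\left(K \right)} = -2 + K$ ($L{\left(K \right)} = K - 2 = -2 + K$)
$u = 4752$ ($u = - 3 \left(-74 + 38\right) 44 = - 3 \left(\left(-36\right) 44\right) = \left(-3\right) \left(-1584\right) = 4752$)
$u + L{\left(-60 \right)} = 4752 - 62 = 4690$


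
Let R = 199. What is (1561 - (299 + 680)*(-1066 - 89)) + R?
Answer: 1132505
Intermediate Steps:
(1561 - (299 + 680)*(-1066 - 89)) + R = (1561 - (299 + 680)*(-1066 - 89)) + 199 = (1561 - 979*(-1155)) + 199 = (1561 - 1*(-1130745)) + 199 = (1561 + 1130745) + 199 = 1132306 + 199 = 1132505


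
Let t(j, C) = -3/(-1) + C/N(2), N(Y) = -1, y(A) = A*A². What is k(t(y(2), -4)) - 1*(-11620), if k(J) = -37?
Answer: 11583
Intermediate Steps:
y(A) = A³
t(j, C) = 3 - C (t(j, C) = -3/(-1) + C/(-1) = -3*(-1) + C*(-1) = 3 - C)
k(t(y(2), -4)) - 1*(-11620) = -37 - 1*(-11620) = -37 + 11620 = 11583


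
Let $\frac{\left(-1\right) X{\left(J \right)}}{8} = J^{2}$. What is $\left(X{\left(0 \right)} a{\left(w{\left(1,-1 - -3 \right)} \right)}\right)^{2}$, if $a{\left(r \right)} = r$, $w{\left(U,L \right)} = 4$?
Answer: $0$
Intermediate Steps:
$X{\left(J \right)} = - 8 J^{2}$
$\left(X{\left(0 \right)} a{\left(w{\left(1,-1 - -3 \right)} \right)}\right)^{2} = \left(- 8 \cdot 0^{2} \cdot 4\right)^{2} = \left(\left(-8\right) 0 \cdot 4\right)^{2} = \left(0 \cdot 4\right)^{2} = 0^{2} = 0$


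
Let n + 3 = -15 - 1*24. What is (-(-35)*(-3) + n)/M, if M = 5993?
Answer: -147/5993 ≈ -0.024529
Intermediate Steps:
n = -42 (n = -3 + (-15 - 1*24) = -3 + (-15 - 24) = -3 - 39 = -42)
(-(-35)*(-3) + n)/M = (-(-35)*(-3) - 42)/5993 = (-5*21 - 42)*(1/5993) = (-105 - 42)*(1/5993) = -147*1/5993 = -147/5993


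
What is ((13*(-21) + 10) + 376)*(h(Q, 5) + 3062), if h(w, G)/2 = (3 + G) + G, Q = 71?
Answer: 348944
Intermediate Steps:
h(w, G) = 6 + 4*G (h(w, G) = 2*((3 + G) + G) = 2*(3 + 2*G) = 6 + 4*G)
((13*(-21) + 10) + 376)*(h(Q, 5) + 3062) = ((13*(-21) + 10) + 376)*((6 + 4*5) + 3062) = ((-273 + 10) + 376)*((6 + 20) + 3062) = (-263 + 376)*(26 + 3062) = 113*3088 = 348944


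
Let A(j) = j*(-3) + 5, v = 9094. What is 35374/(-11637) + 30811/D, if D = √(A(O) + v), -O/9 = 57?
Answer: -35374/11637 + 30811*√1182/3546 ≈ 295.69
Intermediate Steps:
O = -513 (O = -9*57 = -513)
A(j) = 5 - 3*j (A(j) = -3*j + 5 = 5 - 3*j)
D = 3*√1182 (D = √((5 - 3*(-513)) + 9094) = √((5 + 1539) + 9094) = √(1544 + 9094) = √10638 = 3*√1182 ≈ 103.14)
35374/(-11637) + 30811/D = 35374/(-11637) + 30811/((3*√1182)) = 35374*(-1/11637) + 30811*(√1182/3546) = -35374/11637 + 30811*√1182/3546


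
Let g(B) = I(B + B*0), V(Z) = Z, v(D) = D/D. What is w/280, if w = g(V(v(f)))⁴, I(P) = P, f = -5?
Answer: 1/280 ≈ 0.0035714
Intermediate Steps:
v(D) = 1
g(B) = B (g(B) = B + B*0 = B + 0 = B)
w = 1 (w = 1⁴ = 1)
w/280 = 1/280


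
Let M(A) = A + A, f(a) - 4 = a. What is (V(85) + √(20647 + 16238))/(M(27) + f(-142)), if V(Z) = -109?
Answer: 109/84 - √36885/84 ≈ -0.98875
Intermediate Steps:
f(a) = 4 + a
M(A) = 2*A
(V(85) + √(20647 + 16238))/(M(27) + f(-142)) = (-109 + √(20647 + 16238))/(2*27 + (4 - 142)) = (-109 + √36885)/(54 - 138) = (-109 + √36885)/(-84) = (-109 + √36885)*(-1/84) = 109/84 - √36885/84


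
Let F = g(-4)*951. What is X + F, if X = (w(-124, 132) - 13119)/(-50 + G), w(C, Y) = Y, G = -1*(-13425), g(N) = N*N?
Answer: 203501013/13375 ≈ 15215.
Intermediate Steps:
g(N) = N²
G = 13425
X = -12987/13375 (X = (132 - 13119)/(-50 + 13425) = -12987/13375 ≈ -0.97099)
F = 15216 (F = (-4)²*951 = 16*951 = 15216)
X + F = -12987/13375 + 15216 = 203501013/13375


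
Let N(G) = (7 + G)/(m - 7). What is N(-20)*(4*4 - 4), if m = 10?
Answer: -52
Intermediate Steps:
N(G) = 7/3 + G/3 (N(G) = (7 + G)/(10 - 7) = (7 + G)/3 = (7 + G)*(⅓) = 7/3 + G/3)
N(-20)*(4*4 - 4) = (7/3 + (⅓)*(-20))*(4*4 - 4) = (7/3 - 20/3)*(16 - 4) = -13/3*12 = -52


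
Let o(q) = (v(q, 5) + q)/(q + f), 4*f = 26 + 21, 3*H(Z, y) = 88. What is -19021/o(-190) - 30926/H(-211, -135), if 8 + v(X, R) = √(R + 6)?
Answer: -2850554661/156772 - 13561973*√11/156772 ≈ -18470.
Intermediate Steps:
H(Z, y) = 88/3 (H(Z, y) = (⅓)*88 = 88/3)
v(X, R) = -8 + √(6 + R) (v(X, R) = -8 + √(R + 6) = -8 + √(6 + R))
f = 47/4 (f = (26 + 21)/4 = (¼)*47 = 47/4 ≈ 11.750)
o(q) = (-8 + q + √11)/(47/4 + q) (o(q) = ((-8 + √(6 + 5)) + q)/(q + 47/4) = ((-8 + √11) + q)/(47/4 + q) = (-8 + q + √11)/(47/4 + q))
-19021/o(-190) - 30926/H(-211, -135) = -19021*(47 + 4*(-190))/(4*(-8 - 190 + √11)) - 30926/88/3 = -19021*(47 - 760)/(4*(-198 + √11)) - 30926*3/88 = -19021*(-713/(4*(-198 + √11))) - 46389/44 = -19021/(792/713 - 4*√11/713) - 46389/44 = -46389/44 - 19021/(792/713 - 4*√11/713)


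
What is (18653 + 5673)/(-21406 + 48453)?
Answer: 24326/27047 ≈ 0.89940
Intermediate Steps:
(18653 + 5673)/(-21406 + 48453) = 24326/27047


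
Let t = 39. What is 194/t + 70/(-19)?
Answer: 956/741 ≈ 1.2901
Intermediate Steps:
194/t + 70/(-19) = 194/39 + 70/(-19) = 194*(1/39) + 70*(-1/19) = 194/39 - 70/19 = 956/741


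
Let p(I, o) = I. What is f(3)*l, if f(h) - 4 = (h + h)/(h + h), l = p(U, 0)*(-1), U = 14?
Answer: -70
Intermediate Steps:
l = -14 (l = 14*(-1) = -14)
f(h) = 5 (f(h) = 4 + (h + h)/(h + h) = 4 + (2*h)/((2*h)) = 4 + (2*h)*(1/(2*h)) = 4 + 1 = 5)
f(3)*l = 5*(-14) = -70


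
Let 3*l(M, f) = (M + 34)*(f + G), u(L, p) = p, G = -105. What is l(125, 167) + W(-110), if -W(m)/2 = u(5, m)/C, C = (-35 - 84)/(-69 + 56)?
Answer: 393894/119 ≈ 3310.0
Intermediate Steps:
C = 119/13 (C = -119/(-13) = -119*(-1/13) = 119/13 ≈ 9.1538)
W(m) = -26*m/119 (W(m) = -2*m/119/13 = -2*m*13/119 = -26*m/119)
l(M, f) = (-105 + f)*(34 + M)/3 (l(M, f) = ((M + 34)*(f - 105))/3 = ((34 + M)*(-105 + f))/3 = ((-105 + f)*(34 + M))/3 = (-105 + f)*(34 + M)/3)
l(125, 167) + W(-110) = (-1190 - 35*125 + (34/3)*167 + (⅓)*125*167) - 26/119*(-110) = (-1190 - 4375 + 5678/3 + 20875/3) + 2860/119 = 3286 + 2860/119 = 393894/119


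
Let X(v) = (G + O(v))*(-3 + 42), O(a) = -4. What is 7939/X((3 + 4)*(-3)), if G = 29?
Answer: 7939/975 ≈ 8.1426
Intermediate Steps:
X(v) = 975 (X(v) = (29 - 4)*(-3 + 42) = 25*39 = 975)
7939/X((3 + 4)*(-3)) = 7939/975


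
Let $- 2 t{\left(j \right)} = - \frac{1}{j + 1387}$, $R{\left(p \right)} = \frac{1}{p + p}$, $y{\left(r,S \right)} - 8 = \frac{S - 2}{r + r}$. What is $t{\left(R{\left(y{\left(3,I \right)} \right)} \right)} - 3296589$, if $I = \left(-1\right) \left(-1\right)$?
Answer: $- \frac{429822460129}{130384} \approx -3.2966 \cdot 10^{6}$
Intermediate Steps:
$I = 1$
$y{\left(r,S \right)} = 8 + \frac{-2 + S}{2 r}$ ($y{\left(r,S \right)} = 8 + \frac{S - 2}{r + r} = 8 + \frac{-2 + S}{2 r}$)
$R{\left(p \right)} = \frac{1}{2 p}$
$t{\left(j \right)} = \frac{1}{2 \left(1387 + j\right)}$ ($t{\left(j \right)} = - \frac{\left(-1\right) \frac{1}{j + 1387}}{2} = - \frac{\left(-1\right) \frac{1}{1387 + j}}{2} = \frac{1}{2 \left(1387 + j\right)}$)
$t{\left(R{\left(y{\left(3,I \right)} \right)} \right)} - 3296589 = \frac{1}{2 \left(1387 + \frac{1}{2 \frac{-2 + 1 + 16 \cdot 3}{2 \cdot 3}}\right)} - 3296589 = \frac{1}{2 \left(1387 + \frac{1}{2 \cdot \frac{1}{2} \cdot \frac{1}{3} \left(-2 + 1 + 48\right)}\right)} - 3296589 = \frac{1}{2 \left(1387 + \frac{1}{2 \cdot \frac{1}{2} \cdot \frac{1}{3} \cdot 47}\right)} - 3296589 = \frac{1}{2 \left(1387 + \frac{1}{2 \cdot \frac{47}{6}}\right)} - 3296589 = \frac{1}{2 \left(1387 + \frac{1}{2} \cdot \frac{6}{47}\right)} - 3296589 = \frac{1}{2 \left(1387 + \frac{3}{47}\right)} - 3296589 = \frac{1}{2 \cdot \frac{65192}{47}} - 3296589 = \frac{1}{2} \cdot \frac{47}{65192} - 3296589 = \frac{47}{130384} - 3296589 = - \frac{429822460129}{130384}$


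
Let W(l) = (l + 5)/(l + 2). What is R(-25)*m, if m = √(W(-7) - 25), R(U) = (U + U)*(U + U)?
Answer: 500*I*√615 ≈ 12400.0*I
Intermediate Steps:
R(U) = 4*U² (R(U) = (2*U)*(2*U) = 4*U²)
W(l) = (5 + l)/(2 + l)
m = I*√615/5 (m = √((5 - 7)/(2 - 7) - 25) = √(-2/(-5) - 25) = √(-⅕*(-2) - 25) = √(⅖ - 25) = √(-123/5) = I*√615/5 ≈ 4.9598*I)
R(-25)*m = (4*(-25)²)*(I*√615/5) = (4*625)*(I*√615/5) = 2500*(I*√615/5) = 500*I*√615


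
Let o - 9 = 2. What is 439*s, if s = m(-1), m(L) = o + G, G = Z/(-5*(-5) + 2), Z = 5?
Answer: 132578/27 ≈ 4910.3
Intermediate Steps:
o = 11 (o = 9 + 2 = 11)
G = 5/27 (G = 5/(-5*(-5) + 2) = 5/(25 + 2) = 5/27 ≈ 0.18519)
m(L) = 302/27 (m(L) = 11 + 5/27 = 302/27)
s = 302/27 ≈ 11.185
439*s = 439*(302/27) = 132578/27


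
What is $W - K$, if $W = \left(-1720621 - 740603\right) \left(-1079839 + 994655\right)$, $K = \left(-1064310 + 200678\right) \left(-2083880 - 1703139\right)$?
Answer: $-3060933887792$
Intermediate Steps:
$K = 3270590793008$ ($K = \left(-863632\right) \left(-3787019\right) = 3270590793008$)
$W = 209656905216$ ($W = \left(-2461224\right) \left(-85184\right) = 209656905216$)
$W - K = 209656905216 - 3270590793008 = -3060933887792$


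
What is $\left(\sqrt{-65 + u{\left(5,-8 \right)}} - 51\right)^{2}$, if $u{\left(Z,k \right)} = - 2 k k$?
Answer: $\left(51 - i \sqrt{193}\right)^{2} \approx 2408.0 - 1417.0 i$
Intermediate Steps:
$u{\left(Z,k \right)} = - 2 k^{2}$
$\left(\sqrt{-65 + u{\left(5,-8 \right)}} - 51\right)^{2} = \left(\sqrt{-65 - 2 \left(-8\right)^{2}} - 51\right)^{2} = \left(\sqrt{-65 - 128} - 51\right)^{2} = \left(\sqrt{-193} - 51\right)^{2} = \left(i \sqrt{193} - 51\right)^{2} = \left(-51 + i \sqrt{193}\right)^{2}$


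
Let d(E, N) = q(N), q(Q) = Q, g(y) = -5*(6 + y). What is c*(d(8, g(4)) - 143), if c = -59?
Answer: 11387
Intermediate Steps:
g(y) = -30 - 5*y
d(E, N) = N
c*(d(8, g(4)) - 143) = -59*((-30 - 5*4) - 143) = -59*((-30 - 20) - 143) = -59*(-50 - 143) = -59*(-193) = 11387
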